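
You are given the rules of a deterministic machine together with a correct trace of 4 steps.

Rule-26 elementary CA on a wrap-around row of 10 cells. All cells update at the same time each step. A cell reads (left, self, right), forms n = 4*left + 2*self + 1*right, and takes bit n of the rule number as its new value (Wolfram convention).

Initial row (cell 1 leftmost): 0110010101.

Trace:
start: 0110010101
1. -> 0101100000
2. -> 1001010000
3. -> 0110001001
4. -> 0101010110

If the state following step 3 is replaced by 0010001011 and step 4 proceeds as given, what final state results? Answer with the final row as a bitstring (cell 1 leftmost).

state after step 3 := 0010001011
4. -> 1101010010

1101010010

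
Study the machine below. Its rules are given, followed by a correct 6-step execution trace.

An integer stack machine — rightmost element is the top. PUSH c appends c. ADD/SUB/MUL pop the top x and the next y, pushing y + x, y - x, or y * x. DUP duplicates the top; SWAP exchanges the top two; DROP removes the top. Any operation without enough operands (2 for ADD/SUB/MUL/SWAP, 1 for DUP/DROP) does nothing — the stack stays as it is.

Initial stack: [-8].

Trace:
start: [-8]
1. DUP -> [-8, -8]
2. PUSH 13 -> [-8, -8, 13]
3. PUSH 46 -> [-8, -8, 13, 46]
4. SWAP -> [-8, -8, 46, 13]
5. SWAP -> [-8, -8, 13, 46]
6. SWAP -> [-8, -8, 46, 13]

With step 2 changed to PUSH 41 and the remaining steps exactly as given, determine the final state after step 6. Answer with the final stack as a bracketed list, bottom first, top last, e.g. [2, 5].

[-8, -8, 46, 41]

(re-executing from step 2 with the substitution; state before step 2: [-8, -8])
2. PUSH 41 -> [-8, -8, 41]
3. PUSH 46 -> [-8, -8, 41, 46]
4. SWAP -> [-8, -8, 46, 41]
5. SWAP -> [-8, -8, 41, 46]
6. SWAP -> [-8, -8, 46, 41]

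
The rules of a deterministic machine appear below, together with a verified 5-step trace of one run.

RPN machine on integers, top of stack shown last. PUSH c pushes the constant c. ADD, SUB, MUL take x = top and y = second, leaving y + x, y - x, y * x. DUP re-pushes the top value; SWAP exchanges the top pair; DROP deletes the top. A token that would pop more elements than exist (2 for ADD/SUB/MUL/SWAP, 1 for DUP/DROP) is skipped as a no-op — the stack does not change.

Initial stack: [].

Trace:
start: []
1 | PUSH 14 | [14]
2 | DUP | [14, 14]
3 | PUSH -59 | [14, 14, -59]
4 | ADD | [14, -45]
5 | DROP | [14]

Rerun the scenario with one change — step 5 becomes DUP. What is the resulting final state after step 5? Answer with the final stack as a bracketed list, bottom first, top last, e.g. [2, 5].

(re-executing from step 5 with the substitution; state before step 5: [14, -45])
5 | DUP | [14, -45, -45]

[14, -45, -45]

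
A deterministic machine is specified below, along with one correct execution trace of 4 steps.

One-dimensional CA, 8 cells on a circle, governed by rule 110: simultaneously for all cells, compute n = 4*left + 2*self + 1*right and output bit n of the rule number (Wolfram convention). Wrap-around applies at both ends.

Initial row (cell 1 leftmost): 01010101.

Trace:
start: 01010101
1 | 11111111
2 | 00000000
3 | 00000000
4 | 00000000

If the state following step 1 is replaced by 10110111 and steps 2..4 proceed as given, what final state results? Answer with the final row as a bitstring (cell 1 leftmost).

10001111

state after step 1 := 10110111
2 | 11111100
3 | 10000101
4 | 10001111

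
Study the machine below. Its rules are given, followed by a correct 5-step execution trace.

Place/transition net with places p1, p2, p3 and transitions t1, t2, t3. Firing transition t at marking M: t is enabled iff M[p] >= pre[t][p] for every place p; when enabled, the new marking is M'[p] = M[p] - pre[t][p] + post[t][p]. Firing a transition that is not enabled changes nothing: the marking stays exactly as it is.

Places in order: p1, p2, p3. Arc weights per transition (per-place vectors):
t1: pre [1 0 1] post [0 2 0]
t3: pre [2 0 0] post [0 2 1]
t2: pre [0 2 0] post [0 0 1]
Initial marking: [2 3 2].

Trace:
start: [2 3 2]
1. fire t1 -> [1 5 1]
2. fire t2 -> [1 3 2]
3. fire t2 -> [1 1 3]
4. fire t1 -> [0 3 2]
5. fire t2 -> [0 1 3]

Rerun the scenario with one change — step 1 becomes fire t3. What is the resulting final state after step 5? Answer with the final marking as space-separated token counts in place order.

(re-executing from step 1 with the substitution; state before step 1: [2 3 2])
1. fire t3 -> [0 5 3]
2. fire t2 -> [0 3 4]
3. fire t2 -> [0 1 5]
4. fire t1 -> [0 1 5]
5. fire t2 -> [0 1 5]

0 1 5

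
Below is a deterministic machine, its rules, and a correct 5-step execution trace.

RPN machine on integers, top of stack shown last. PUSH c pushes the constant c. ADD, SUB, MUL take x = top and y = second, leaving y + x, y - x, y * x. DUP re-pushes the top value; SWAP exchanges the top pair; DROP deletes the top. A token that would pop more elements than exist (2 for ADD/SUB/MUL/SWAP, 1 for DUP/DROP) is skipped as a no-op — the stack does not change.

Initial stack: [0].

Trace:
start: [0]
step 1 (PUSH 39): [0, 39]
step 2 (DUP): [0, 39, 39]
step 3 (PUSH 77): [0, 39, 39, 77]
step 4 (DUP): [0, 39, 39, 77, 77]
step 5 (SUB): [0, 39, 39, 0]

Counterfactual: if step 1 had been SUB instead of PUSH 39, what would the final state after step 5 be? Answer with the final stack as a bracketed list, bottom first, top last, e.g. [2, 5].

(re-executing from step 1 with the substitution; state before step 1: [0])
step 1 (SUB): [0]
step 2 (DUP): [0, 0]
step 3 (PUSH 77): [0, 0, 77]
step 4 (DUP): [0, 0, 77, 77]
step 5 (SUB): [0, 0, 0]

[0, 0, 0]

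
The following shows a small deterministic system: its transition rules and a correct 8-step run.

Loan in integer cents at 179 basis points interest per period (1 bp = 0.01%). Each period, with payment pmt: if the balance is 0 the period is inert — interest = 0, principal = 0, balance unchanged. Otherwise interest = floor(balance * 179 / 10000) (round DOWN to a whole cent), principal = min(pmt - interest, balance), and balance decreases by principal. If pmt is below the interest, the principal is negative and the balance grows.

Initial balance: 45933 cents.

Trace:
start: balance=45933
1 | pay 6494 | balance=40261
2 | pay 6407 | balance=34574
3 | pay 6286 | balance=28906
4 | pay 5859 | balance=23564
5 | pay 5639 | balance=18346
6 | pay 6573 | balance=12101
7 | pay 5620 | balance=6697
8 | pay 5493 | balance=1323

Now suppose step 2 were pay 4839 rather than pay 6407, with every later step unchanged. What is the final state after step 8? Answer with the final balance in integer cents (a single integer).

3066

(re-executing from step 2 with the substitution; state before step 2: balance=40261)
2 | pay 4839 | balance=36142
3 | pay 6286 | balance=30502
4 | pay 5859 | balance=25188
5 | pay 5639 | balance=19999
6 | pay 6573 | balance=13783
7 | pay 5620 | balance=8409
8 | pay 5493 | balance=3066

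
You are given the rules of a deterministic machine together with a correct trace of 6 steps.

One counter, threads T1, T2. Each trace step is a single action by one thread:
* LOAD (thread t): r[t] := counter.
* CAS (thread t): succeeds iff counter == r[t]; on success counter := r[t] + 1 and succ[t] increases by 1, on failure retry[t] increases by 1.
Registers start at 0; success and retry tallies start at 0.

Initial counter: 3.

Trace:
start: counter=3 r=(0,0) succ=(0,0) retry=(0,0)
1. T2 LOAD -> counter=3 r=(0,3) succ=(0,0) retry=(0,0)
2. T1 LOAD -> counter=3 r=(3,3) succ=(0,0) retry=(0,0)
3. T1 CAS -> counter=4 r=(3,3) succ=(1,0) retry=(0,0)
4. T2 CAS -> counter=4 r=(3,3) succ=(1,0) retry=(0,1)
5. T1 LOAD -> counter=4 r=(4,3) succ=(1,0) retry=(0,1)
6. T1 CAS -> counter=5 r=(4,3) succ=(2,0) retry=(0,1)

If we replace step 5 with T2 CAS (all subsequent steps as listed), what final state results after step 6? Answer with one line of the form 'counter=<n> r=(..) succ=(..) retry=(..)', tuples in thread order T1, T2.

(re-executing from step 5 with the substitution; state before step 5: counter=4 r=(3,3) succ=(1,0) retry=(0,1))
5. T2 CAS -> counter=4 r=(3,3) succ=(1,0) retry=(0,2)
6. T1 CAS -> counter=4 r=(3,3) succ=(1,0) retry=(1,2)

counter=4 r=(3,3) succ=(1,0) retry=(1,2)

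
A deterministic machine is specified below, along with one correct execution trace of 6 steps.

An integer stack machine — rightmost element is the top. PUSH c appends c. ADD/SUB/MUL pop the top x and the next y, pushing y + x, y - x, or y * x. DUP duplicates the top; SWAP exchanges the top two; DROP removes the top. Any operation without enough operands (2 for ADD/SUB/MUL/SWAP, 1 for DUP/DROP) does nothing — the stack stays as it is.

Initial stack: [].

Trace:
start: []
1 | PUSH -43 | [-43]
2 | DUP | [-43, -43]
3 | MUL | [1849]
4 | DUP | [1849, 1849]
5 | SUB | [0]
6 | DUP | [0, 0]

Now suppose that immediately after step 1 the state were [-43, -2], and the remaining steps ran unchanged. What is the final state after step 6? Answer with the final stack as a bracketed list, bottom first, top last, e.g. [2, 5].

[-43, 0, 0]

state after step 1 := [-43, -2]
2 | DUP | [-43, -2, -2]
3 | MUL | [-43, 4]
4 | DUP | [-43, 4, 4]
5 | SUB | [-43, 0]
6 | DUP | [-43, 0, 0]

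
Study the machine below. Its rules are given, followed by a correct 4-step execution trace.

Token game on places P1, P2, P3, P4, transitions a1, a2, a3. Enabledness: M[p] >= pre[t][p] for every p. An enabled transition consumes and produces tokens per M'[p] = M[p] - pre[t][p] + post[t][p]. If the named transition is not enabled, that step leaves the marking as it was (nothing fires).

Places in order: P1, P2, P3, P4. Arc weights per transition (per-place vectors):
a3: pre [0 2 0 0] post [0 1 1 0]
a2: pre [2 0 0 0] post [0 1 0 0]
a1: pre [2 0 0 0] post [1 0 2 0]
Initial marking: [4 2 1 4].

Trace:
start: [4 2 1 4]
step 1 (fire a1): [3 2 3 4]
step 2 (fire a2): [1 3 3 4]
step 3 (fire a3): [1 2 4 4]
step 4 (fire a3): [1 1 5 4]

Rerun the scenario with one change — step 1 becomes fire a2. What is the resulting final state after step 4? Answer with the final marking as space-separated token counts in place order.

(re-executing from step 1 with the substitution; state before step 1: [4 2 1 4])
step 1 (fire a2): [2 3 1 4]
step 2 (fire a2): [0 4 1 4]
step 3 (fire a3): [0 3 2 4]
step 4 (fire a3): [0 2 3 4]

0 2 3 4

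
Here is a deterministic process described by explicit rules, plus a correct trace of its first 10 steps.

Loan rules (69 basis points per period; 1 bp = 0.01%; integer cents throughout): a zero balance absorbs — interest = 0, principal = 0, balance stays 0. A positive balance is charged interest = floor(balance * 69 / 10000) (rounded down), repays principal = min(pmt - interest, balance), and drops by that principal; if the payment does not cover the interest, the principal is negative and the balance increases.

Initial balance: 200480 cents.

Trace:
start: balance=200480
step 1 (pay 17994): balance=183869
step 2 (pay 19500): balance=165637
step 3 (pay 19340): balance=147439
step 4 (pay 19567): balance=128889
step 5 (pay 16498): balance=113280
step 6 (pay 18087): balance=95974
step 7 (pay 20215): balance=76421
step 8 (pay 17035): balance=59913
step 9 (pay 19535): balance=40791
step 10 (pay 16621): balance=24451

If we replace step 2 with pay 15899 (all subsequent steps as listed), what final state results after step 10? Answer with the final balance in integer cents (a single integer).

(re-executing from step 2 with the substitution; state before step 2: balance=183869)
step 2 (pay 15899): balance=169238
step 3 (pay 19340): balance=151065
step 4 (pay 19567): balance=132540
step 5 (pay 16498): balance=116956
step 6 (pay 18087): balance=99675
step 7 (pay 20215): balance=80147
step 8 (pay 17035): balance=63665
step 9 (pay 19535): balance=44569
step 10 (pay 16621): balance=28255

28255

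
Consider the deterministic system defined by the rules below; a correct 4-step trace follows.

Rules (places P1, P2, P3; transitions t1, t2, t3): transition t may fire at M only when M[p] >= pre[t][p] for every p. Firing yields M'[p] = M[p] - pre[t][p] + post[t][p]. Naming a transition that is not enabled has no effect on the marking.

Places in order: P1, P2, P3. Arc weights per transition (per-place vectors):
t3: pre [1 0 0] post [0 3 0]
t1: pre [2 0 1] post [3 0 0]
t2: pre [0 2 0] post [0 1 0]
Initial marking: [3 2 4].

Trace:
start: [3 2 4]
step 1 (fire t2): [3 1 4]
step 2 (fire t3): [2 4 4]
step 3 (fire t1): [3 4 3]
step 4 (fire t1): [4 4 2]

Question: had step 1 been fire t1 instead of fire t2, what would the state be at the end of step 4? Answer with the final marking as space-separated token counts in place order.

(re-executing from step 1 with the substitution; state before step 1: [3 2 4])
step 1 (fire t1): [4 2 3]
step 2 (fire t3): [3 5 3]
step 3 (fire t1): [4 5 2]
step 4 (fire t1): [5 5 1]

5 5 1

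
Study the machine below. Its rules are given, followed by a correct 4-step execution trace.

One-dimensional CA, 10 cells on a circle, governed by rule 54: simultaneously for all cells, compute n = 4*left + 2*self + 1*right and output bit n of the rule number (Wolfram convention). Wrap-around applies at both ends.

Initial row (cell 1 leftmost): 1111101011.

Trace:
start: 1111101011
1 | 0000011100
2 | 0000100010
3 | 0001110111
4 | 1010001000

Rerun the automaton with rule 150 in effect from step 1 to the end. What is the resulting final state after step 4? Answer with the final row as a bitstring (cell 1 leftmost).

1110101010

(re-executing steps 1..4 under rule 150; state before step 1: 1111101011)
1 | 1111001001
2 | 1110111110
3 | 0100011100
4 | 1110101010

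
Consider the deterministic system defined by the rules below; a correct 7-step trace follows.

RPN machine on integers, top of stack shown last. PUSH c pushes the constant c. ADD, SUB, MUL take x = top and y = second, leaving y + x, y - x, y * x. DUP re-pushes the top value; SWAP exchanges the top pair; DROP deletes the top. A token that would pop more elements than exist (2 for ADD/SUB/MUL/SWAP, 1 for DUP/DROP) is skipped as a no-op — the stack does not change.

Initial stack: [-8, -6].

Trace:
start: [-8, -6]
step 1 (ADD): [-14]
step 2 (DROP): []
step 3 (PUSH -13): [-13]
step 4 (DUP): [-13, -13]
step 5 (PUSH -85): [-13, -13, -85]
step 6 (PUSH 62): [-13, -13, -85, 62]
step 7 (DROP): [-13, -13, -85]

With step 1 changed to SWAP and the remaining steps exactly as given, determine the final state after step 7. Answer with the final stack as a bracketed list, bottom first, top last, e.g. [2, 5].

[-6, -13, -13, -85]

(re-executing from step 1 with the substitution; state before step 1: [-8, -6])
step 1 (SWAP): [-6, -8]
step 2 (DROP): [-6]
step 3 (PUSH -13): [-6, -13]
step 4 (DUP): [-6, -13, -13]
step 5 (PUSH -85): [-6, -13, -13, -85]
step 6 (PUSH 62): [-6, -13, -13, -85, 62]
step 7 (DROP): [-6, -13, -13, -85]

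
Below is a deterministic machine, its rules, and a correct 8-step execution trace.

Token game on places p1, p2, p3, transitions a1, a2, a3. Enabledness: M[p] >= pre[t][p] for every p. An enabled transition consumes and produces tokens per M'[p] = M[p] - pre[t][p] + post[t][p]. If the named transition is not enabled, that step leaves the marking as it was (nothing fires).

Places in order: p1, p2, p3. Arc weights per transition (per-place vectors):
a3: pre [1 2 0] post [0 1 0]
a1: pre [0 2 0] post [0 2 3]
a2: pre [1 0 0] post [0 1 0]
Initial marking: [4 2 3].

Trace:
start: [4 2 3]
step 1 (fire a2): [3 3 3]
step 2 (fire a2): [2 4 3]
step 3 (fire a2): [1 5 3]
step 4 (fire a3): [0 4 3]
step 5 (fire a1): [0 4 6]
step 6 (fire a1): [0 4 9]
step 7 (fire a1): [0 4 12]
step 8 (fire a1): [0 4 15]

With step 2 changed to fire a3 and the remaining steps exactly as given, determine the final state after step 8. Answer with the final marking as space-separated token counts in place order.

(re-executing from step 2 with the substitution; state before step 2: [3 3 3])
step 2 (fire a3): [2 2 3]
step 3 (fire a2): [1 3 3]
step 4 (fire a3): [0 2 3]
step 5 (fire a1): [0 2 6]
step 6 (fire a1): [0 2 9]
step 7 (fire a1): [0 2 12]
step 8 (fire a1): [0 2 15]

0 2 15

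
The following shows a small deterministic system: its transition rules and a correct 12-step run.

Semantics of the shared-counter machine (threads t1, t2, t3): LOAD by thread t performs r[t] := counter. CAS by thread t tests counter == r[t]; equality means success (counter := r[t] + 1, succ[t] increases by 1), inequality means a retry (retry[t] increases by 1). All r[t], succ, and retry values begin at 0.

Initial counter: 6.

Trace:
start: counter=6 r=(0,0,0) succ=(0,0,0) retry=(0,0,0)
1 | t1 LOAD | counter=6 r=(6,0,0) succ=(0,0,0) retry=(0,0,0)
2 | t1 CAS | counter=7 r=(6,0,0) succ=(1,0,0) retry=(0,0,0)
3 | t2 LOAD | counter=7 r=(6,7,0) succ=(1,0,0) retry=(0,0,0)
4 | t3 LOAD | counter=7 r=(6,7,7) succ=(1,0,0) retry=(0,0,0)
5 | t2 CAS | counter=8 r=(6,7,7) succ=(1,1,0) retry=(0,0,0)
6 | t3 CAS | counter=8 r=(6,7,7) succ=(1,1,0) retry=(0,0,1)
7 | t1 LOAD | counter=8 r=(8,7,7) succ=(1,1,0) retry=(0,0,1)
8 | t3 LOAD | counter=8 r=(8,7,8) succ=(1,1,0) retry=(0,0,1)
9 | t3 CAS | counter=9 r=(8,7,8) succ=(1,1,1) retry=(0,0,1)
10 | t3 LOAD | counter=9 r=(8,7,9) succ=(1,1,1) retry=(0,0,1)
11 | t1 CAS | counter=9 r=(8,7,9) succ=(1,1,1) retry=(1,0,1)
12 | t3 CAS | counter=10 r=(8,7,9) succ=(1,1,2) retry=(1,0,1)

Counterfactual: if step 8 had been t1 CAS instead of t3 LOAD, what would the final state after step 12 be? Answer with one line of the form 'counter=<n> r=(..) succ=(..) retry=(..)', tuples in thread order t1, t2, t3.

counter=10 r=(8,7,9) succ=(2,1,1) retry=(1,0,2)

(re-executing from step 8 with the substitution; state before step 8: counter=8 r=(8,7,7) succ=(1,1,0) retry=(0,0,1))
8 | t1 CAS | counter=9 r=(8,7,7) succ=(2,1,0) retry=(0,0,1)
9 | t3 CAS | counter=9 r=(8,7,7) succ=(2,1,0) retry=(0,0,2)
10 | t3 LOAD | counter=9 r=(8,7,9) succ=(2,1,0) retry=(0,0,2)
11 | t1 CAS | counter=9 r=(8,7,9) succ=(2,1,0) retry=(1,0,2)
12 | t3 CAS | counter=10 r=(8,7,9) succ=(2,1,1) retry=(1,0,2)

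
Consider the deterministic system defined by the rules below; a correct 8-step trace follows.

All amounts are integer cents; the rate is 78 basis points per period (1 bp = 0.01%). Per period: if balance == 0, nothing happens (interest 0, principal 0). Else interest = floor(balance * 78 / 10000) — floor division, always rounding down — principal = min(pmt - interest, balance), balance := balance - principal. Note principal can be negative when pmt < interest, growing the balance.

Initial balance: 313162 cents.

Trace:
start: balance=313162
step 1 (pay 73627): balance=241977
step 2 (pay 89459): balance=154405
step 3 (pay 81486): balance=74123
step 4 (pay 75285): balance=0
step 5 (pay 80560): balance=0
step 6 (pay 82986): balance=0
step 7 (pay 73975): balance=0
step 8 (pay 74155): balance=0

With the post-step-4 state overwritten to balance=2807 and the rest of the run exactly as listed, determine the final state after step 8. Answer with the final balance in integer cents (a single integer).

state after step 4 := balance=2807
step 5 (pay 80560): balance=0
step 6 (pay 82986): balance=0
step 7 (pay 73975): balance=0
step 8 (pay 74155): balance=0

0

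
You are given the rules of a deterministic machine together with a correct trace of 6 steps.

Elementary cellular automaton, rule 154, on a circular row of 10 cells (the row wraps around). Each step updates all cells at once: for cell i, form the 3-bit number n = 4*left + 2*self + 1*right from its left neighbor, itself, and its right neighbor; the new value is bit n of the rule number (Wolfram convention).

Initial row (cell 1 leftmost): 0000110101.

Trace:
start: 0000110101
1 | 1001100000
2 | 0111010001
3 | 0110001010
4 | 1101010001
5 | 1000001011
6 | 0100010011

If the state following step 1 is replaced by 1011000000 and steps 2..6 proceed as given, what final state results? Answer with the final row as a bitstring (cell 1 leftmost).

state after step 1 := 1011000000
2 | 0010100001
3 | 1100010010
4 | 1010101100
5 | 0000001011
6 | 1000010010

1000010010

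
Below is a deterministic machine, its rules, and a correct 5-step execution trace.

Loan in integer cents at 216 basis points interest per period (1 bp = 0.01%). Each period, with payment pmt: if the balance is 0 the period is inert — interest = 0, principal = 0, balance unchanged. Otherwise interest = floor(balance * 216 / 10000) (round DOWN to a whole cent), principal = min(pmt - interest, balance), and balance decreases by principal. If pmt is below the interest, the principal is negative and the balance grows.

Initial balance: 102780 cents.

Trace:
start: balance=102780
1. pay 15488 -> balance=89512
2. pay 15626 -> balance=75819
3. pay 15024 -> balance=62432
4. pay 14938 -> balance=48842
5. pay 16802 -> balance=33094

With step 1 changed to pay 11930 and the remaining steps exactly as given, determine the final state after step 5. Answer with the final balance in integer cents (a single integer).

36970

(re-executing from step 1 with the substitution; state before step 1: balance=102780)
1. pay 11930 -> balance=93070
2. pay 15626 -> balance=79454
3. pay 15024 -> balance=66146
4. pay 14938 -> balance=52636
5. pay 16802 -> balance=36970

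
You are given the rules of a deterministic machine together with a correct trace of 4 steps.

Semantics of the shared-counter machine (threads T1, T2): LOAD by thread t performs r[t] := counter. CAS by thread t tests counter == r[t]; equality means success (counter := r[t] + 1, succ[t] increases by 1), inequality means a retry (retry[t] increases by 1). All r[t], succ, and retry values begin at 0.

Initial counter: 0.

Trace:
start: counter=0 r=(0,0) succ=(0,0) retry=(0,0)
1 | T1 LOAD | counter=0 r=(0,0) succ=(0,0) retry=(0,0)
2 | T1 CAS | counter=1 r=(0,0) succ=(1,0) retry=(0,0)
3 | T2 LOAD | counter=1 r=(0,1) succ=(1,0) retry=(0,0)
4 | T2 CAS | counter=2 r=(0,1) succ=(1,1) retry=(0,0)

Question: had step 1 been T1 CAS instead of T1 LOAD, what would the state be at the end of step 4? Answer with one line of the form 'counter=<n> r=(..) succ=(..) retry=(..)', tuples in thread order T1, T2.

counter=2 r=(0,1) succ=(1,1) retry=(1,0)

(re-executing from step 1 with the substitution; state before step 1: counter=0 r=(0,0) succ=(0,0) retry=(0,0))
1 | T1 CAS | counter=1 r=(0,0) succ=(1,0) retry=(0,0)
2 | T1 CAS | counter=1 r=(0,0) succ=(1,0) retry=(1,0)
3 | T2 LOAD | counter=1 r=(0,1) succ=(1,0) retry=(1,0)
4 | T2 CAS | counter=2 r=(0,1) succ=(1,1) retry=(1,0)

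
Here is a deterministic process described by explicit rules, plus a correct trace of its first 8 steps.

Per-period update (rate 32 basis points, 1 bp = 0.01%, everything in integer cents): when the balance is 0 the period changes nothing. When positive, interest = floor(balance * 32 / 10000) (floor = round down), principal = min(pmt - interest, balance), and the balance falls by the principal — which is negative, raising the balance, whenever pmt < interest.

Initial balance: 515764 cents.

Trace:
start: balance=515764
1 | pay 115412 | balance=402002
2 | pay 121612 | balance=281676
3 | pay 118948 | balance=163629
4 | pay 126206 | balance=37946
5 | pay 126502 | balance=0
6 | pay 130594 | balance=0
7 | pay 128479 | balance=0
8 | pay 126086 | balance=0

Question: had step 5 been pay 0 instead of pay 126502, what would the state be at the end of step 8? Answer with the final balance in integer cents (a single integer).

(re-executing from step 5 with the substitution; state before step 5: balance=37946)
5 | pay 0 | balance=38067
6 | pay 130594 | balance=0
7 | pay 128479 | balance=0
8 | pay 126086 | balance=0

0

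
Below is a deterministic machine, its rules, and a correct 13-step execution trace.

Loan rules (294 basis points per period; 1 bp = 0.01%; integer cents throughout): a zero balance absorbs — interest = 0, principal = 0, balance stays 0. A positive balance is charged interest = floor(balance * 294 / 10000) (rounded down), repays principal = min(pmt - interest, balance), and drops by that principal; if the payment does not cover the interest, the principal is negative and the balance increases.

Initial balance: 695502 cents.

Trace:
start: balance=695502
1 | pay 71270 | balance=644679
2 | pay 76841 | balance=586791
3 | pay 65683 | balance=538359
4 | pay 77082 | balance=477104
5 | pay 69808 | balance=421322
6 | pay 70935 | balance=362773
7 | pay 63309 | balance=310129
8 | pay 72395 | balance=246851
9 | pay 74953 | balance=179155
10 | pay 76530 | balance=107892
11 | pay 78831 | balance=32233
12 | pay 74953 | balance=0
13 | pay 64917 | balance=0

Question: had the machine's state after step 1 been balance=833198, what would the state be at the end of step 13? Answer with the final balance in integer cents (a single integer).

158993

state after step 1 := balance=833198
2 | pay 76841 | balance=780853
3 | pay 65683 | balance=738127
4 | pay 77082 | balance=682745
5 | pay 69808 | balance=633009
6 | pay 70935 | balance=580684
7 | pay 63309 | balance=534447
8 | pay 72395 | balance=477764
9 | pay 74953 | balance=416857
10 | pay 76530 | balance=352582
11 | pay 78831 | balance=284116
12 | pay 74953 | balance=217516
13 | pay 64917 | balance=158993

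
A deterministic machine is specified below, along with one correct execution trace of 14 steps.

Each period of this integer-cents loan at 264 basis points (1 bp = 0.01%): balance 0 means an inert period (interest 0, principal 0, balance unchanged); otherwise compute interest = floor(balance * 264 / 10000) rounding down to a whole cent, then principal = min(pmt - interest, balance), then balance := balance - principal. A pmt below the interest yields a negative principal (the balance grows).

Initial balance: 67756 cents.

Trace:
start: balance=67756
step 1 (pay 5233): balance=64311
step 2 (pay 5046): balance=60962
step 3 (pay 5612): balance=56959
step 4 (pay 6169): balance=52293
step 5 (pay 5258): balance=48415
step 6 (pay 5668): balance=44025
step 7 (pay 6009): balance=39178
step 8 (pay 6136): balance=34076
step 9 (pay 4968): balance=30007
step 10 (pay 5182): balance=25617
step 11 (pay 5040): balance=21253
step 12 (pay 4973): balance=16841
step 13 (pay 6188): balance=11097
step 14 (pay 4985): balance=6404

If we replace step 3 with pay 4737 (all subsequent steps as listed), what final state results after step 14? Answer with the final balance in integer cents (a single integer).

(re-executing from step 3 with the substitution; state before step 3: balance=60962)
step 3 (pay 4737): balance=57834
step 4 (pay 6169): balance=53191
step 5 (pay 5258): balance=49337
step 6 (pay 5668): balance=44971
step 7 (pay 6009): balance=40149
step 8 (pay 6136): balance=35072
step 9 (pay 4968): balance=31029
step 10 (pay 5182): balance=26666
step 11 (pay 5040): balance=22329
step 12 (pay 4973): balance=17945
step 13 (pay 6188): balance=12230
step 14 (pay 4985): balance=7567

7567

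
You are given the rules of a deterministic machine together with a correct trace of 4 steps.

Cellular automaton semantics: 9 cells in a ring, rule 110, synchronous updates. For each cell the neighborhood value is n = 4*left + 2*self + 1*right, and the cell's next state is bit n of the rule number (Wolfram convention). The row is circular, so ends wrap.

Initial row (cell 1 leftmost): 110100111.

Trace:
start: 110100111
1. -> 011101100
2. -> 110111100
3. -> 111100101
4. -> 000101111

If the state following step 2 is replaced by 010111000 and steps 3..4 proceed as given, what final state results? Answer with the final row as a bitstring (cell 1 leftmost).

state after step 2 := 010111000
3. -> 111101000
4. -> 100111001

100111001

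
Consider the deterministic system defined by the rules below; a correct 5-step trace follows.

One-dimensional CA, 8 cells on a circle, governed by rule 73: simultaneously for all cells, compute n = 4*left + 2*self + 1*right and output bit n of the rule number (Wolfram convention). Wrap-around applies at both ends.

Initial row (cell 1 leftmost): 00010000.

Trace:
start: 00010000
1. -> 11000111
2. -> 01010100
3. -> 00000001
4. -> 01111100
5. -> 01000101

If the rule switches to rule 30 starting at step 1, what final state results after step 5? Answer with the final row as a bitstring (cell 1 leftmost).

(re-executing steps 1..5 under rule 30; state before step 1: 00010000)
1. -> 00111000
2. -> 01100100
3. -> 11011110
4. -> 10010000
5. -> 11111001

11111001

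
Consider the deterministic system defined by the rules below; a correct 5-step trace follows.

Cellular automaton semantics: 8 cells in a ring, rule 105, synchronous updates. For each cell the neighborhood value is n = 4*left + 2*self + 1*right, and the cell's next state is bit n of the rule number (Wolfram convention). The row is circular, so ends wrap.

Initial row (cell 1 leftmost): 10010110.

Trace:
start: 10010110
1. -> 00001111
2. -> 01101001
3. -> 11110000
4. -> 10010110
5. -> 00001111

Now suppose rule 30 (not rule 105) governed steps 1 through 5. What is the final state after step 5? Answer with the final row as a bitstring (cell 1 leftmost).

(re-executing steps 1..5 under rule 30; state before step 1: 10010110)
1. -> 11110100
2. -> 10000111
3. -> 01001100
4. -> 11111010
5. -> 10000010

10000010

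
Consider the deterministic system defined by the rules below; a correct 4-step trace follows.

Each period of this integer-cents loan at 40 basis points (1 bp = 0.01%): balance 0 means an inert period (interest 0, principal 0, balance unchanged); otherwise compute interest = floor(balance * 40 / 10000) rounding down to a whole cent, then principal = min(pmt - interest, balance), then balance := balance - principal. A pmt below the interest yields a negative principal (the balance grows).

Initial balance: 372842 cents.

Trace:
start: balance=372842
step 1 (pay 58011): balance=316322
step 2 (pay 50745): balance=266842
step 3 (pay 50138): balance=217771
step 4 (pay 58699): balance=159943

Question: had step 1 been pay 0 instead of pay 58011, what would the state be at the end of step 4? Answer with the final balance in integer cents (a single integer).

(re-executing from step 1 with the substitution; state before step 1: balance=372842)
step 1 (pay 0): balance=374333
step 2 (pay 50745): balance=325085
step 3 (pay 50138): balance=276247
step 4 (pay 58699): balance=218652

218652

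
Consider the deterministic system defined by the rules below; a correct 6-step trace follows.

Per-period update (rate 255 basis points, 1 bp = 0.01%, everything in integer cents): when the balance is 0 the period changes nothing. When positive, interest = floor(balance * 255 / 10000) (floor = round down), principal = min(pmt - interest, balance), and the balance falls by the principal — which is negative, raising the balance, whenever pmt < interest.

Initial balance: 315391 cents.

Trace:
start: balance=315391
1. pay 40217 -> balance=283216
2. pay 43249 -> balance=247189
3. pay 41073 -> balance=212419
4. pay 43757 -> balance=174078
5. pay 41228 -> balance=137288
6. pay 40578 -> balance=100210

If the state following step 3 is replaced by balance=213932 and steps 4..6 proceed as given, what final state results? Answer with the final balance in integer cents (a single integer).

state after step 3 := balance=213932
4. pay 43757 -> balance=175630
5. pay 41228 -> balance=138880
6. pay 40578 -> balance=101843

101843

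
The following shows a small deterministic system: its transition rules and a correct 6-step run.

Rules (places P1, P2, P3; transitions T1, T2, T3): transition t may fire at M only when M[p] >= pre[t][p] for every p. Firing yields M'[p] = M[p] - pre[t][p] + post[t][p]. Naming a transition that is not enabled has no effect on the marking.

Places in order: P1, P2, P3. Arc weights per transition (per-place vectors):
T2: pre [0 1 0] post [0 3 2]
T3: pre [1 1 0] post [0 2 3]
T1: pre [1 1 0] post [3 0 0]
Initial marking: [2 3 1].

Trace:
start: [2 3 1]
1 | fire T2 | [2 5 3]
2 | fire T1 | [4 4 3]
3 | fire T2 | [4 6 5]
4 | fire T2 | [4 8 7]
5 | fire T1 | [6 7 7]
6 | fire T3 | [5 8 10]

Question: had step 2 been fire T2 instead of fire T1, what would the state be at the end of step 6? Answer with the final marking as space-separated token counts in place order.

3 11 12

(re-executing from step 2 with the substitution; state before step 2: [2 5 3])
2 | fire T2 | [2 7 5]
3 | fire T2 | [2 9 7]
4 | fire T2 | [2 11 9]
5 | fire T1 | [4 10 9]
6 | fire T3 | [3 11 12]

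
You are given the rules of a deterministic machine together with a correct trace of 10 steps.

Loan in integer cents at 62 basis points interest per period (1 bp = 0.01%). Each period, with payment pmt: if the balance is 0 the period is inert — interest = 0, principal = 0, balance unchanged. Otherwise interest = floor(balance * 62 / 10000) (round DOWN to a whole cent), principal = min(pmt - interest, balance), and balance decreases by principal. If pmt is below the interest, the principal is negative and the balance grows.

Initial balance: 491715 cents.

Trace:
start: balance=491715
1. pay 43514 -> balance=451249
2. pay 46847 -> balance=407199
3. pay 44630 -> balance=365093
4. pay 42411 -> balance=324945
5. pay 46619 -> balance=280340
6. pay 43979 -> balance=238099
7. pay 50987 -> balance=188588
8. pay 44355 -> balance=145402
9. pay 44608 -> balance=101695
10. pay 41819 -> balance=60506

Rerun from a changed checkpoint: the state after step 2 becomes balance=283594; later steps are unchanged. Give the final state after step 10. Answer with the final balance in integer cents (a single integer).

state after step 2 := balance=283594
3. pay 44630 -> balance=240722
4. pay 42411 -> balance=199803
5. pay 46619 -> balance=154422
6. pay 43979 -> balance=111400
7. pay 50987 -> balance=61103
8. pay 44355 -> balance=17126
9. pay 44608 -> balance=0
10. pay 41819 -> balance=0

0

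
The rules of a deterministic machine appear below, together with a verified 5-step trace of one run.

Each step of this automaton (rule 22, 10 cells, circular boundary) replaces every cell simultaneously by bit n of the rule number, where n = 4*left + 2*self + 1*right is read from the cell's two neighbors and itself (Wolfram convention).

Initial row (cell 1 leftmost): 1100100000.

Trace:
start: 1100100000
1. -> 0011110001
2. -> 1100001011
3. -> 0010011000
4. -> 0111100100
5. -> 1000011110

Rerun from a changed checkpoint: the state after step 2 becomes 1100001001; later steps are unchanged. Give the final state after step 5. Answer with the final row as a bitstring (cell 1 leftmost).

state after step 2 := 1100001001
3. -> 0010011110
4. -> 0111100001
5. -> 0000010011

0000010011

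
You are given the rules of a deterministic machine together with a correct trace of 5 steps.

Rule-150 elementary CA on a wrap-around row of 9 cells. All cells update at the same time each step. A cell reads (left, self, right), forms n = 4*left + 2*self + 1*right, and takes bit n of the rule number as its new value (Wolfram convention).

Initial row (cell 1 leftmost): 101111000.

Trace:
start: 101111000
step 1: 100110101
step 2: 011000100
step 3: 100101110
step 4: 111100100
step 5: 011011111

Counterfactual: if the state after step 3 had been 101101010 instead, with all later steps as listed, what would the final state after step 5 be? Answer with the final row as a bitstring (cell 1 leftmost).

110011010

state after step 3 := 101101010
step 4: 100001010
step 5: 110011010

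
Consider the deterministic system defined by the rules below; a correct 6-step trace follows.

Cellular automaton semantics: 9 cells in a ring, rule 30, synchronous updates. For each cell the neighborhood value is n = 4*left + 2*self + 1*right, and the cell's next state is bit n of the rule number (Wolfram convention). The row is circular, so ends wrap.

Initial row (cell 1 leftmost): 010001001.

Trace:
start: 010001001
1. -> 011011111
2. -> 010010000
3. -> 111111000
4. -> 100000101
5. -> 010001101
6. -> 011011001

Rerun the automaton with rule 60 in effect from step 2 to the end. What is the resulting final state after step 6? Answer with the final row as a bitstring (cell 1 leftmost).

(re-executing steps 2..6 under rule 60; state before step 2: 011011111)
2. -> 110110000
3. -> 101101000
4. -> 111011100
5. -> 100110010
6. -> 110101011

110101011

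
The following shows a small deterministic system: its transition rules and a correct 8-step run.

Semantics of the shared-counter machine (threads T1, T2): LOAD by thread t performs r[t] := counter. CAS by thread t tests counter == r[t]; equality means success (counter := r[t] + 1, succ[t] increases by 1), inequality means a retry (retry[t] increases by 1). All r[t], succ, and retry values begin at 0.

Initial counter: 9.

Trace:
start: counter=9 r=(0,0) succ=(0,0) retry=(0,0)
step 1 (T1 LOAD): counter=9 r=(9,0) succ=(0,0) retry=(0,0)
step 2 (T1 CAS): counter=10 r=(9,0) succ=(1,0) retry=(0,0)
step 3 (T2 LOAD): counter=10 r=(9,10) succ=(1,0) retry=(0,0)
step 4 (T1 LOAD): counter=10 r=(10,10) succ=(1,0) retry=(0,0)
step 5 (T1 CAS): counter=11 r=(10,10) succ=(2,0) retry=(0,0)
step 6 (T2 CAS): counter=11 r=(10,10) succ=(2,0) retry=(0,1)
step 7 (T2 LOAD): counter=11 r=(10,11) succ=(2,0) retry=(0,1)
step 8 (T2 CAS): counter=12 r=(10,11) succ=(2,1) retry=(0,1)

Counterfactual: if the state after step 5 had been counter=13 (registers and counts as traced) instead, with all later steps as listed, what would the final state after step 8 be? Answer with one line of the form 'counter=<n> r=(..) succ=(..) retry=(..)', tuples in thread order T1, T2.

state after step 5 := counter=13 r=(10,10) succ=(2,0) retry=(0,0)
step 6 (T2 CAS): counter=13 r=(10,10) succ=(2,0) retry=(0,1)
step 7 (T2 LOAD): counter=13 r=(10,13) succ=(2,0) retry=(0,1)
step 8 (T2 CAS): counter=14 r=(10,13) succ=(2,1) retry=(0,1)

counter=14 r=(10,13) succ=(2,1) retry=(0,1)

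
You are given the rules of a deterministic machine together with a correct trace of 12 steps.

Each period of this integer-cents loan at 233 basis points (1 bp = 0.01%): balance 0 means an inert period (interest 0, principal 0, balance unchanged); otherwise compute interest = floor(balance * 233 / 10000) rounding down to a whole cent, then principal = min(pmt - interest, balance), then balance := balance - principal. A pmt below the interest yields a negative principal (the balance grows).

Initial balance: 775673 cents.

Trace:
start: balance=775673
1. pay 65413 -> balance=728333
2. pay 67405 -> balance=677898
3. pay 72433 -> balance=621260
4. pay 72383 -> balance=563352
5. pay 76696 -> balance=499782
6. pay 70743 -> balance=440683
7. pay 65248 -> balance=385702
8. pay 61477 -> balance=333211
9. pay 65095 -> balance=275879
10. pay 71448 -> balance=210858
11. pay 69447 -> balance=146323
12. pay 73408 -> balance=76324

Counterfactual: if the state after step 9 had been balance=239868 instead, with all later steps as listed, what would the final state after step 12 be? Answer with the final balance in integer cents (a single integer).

state after step 9 := balance=239868
10. pay 71448 -> balance=174008
11. pay 69447 -> balance=108615
12. pay 73408 -> balance=37737

37737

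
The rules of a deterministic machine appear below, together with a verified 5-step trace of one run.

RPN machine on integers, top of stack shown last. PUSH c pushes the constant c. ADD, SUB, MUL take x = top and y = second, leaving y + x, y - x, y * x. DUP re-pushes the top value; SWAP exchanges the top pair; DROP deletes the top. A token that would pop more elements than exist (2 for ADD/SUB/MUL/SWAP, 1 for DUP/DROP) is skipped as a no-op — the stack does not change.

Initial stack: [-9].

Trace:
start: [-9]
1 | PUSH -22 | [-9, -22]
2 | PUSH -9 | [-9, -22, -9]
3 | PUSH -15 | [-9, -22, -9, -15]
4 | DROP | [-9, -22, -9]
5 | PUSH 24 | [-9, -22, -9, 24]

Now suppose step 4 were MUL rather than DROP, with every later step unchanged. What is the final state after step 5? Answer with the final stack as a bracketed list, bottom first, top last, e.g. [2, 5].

[-9, -22, 135, 24]

(re-executing from step 4 with the substitution; state before step 4: [-9, -22, -9, -15])
4 | MUL | [-9, -22, 135]
5 | PUSH 24 | [-9, -22, 135, 24]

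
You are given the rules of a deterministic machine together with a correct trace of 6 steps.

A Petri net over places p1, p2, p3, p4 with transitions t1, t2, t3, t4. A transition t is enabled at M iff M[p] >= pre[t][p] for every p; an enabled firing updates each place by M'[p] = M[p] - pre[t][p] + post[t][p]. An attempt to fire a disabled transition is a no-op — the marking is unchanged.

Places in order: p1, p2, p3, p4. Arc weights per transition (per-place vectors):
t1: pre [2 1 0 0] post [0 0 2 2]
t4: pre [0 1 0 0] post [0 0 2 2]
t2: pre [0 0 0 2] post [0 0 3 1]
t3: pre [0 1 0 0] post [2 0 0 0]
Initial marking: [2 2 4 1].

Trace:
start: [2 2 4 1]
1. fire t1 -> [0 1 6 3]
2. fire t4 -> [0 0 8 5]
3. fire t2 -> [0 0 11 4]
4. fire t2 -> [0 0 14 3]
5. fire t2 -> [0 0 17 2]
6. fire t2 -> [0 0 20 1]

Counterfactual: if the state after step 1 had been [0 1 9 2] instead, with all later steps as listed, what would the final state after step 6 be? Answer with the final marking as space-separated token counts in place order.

state after step 1 := [0 1 9 2]
2. fire t4 -> [0 0 11 4]
3. fire t2 -> [0 0 14 3]
4. fire t2 -> [0 0 17 2]
5. fire t2 -> [0 0 20 1]
6. fire t2 -> [0 0 20 1]

0 0 20 1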